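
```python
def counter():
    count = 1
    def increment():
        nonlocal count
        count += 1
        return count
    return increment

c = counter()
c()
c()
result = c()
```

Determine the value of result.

Step 1: counter() creates closure with count = 1.
Step 2: Each c() call increments count via nonlocal. After 3 calls: 1 + 3 = 4.
Step 3: result = 4

The answer is 4.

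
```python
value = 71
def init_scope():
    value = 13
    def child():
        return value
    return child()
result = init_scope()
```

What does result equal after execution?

Step 1: value = 71 globally, but init_scope() defines value = 13 locally.
Step 2: child() looks up value. Not in local scope, so checks enclosing scope (init_scope) and finds value = 13.
Step 3: result = 13

The answer is 13.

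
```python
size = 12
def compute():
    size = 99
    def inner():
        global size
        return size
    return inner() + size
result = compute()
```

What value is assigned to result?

Step 1: Global size = 12. compute() shadows with local size = 99.
Step 2: inner() uses global keyword, so inner() returns global size = 12.
Step 3: compute() returns 12 + 99 = 111

The answer is 111.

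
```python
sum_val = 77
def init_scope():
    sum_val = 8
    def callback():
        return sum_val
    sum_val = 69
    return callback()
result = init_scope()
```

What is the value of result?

Step 1: init_scope() sets sum_val = 8, then later sum_val = 69.
Step 2: callback() is called after sum_val is reassigned to 69. Closures capture variables by reference, not by value.
Step 3: result = 69

The answer is 69.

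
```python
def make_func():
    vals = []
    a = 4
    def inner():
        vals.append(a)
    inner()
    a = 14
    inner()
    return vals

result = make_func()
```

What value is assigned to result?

Step 1: a = 4. inner() appends current a to vals.
Step 2: First inner(): appends 4. Then a = 14.
Step 3: Second inner(): appends 14 (closure sees updated a). result = [4, 14]

The answer is [4, 14].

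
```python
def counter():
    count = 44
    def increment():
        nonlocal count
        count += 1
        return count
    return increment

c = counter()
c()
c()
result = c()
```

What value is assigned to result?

Step 1: counter() creates closure with count = 44.
Step 2: Each c() call increments count via nonlocal. After 3 calls: 44 + 3 = 47.
Step 3: result = 47

The answer is 47.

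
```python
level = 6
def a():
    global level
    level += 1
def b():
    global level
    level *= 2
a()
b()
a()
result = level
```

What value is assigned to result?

Step 1: level = 6.
Step 2: a(): level = 6 + 1 = 7.
Step 3: b(): level = 7 * 2 = 14.
Step 4: a(): level = 14 + 1 = 15

The answer is 15.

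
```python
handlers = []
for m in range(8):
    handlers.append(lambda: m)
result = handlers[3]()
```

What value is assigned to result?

Step 1: The loop creates 8 lambdas, all referencing the same variable m.
Step 2: After the loop, m = 7 (final value).
Step 3: handlers[3]() looks up m at call time and finds 7. This is the late binding gotcha. result = 7

The answer is 7.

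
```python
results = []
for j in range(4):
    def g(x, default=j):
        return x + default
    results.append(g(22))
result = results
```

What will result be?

Step 1: Default argument default=j is evaluated at function definition time.
Step 2: Each iteration creates g with default = current j value.
Step 3: g(22) returns 22 + default. results = [22, 23, 24, 25]

The answer is [22, 23, 24, 25].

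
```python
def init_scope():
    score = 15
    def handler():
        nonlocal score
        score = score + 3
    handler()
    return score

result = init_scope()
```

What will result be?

Step 1: init_scope() sets score = 15.
Step 2: handler() uses nonlocal to modify score in init_scope's scope: score = 15 + 3 = 18.
Step 3: init_scope() returns the modified score = 18

The answer is 18.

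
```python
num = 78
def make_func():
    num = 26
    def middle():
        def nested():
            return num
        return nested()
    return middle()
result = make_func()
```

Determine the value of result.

Step 1: make_func() defines num = 26. middle() and nested() have no local num.
Step 2: nested() checks local (none), enclosing middle() (none), enclosing make_func() and finds num = 26.
Step 3: result = 26

The answer is 26.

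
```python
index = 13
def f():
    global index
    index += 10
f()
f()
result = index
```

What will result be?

Step 1: index = 13.
Step 2: First f(): index = 13 + 10 = 23.
Step 3: Second f(): index = 23 + 10 = 33. result = 33

The answer is 33.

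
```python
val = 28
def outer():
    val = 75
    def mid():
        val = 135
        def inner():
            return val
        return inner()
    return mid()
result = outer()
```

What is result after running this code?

Step 1: Three levels of shadowing: global 28, outer 75, mid 135.
Step 2: inner() finds val = 135 in enclosing mid() scope.
Step 3: result = 135

The answer is 135.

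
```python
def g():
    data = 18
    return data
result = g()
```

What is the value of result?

Step 1: g() defines data = 18 in its local scope.
Step 2: return data finds the local variable data = 18.
Step 3: result = 18

The answer is 18.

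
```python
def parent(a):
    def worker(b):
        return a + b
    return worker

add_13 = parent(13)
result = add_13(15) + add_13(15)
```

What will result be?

Step 1: add_13 captures a = 13.
Step 2: add_13(15) = 13 + 15 = 28, called twice.
Step 3: result = 28 + 28 = 56

The answer is 56.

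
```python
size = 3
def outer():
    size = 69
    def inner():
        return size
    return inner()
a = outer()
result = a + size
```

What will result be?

Step 1: outer() has local size = 69. inner() reads from enclosing.
Step 2: outer() returns 69. Global size = 3 unchanged.
Step 3: result = 69 + 3 = 72

The answer is 72.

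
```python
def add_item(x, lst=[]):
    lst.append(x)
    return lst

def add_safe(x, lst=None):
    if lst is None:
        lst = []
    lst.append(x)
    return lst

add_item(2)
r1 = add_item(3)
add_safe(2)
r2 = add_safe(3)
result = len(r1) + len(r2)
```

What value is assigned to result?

Step 1: add_item shares mutable default: after 2 calls, lst = [2, 3], len = 2.
Step 2: add_safe creates fresh list each time: r2 = [3], len = 1.
Step 3: result = 2 + 1 = 3

The answer is 3.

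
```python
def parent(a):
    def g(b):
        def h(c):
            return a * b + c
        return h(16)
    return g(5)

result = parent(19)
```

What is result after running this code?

Step 1: a = 19, b = 5, c = 16.
Step 2: h() computes a * b + c = 19 * 5 + 16 = 111.
Step 3: result = 111

The answer is 111.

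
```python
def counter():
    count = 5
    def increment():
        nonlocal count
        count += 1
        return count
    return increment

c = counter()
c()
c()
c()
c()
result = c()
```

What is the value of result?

Step 1: counter() creates closure with count = 5.
Step 2: Each c() call increments count via nonlocal. After 5 calls: 5 + 5 = 10.
Step 3: result = 10

The answer is 10.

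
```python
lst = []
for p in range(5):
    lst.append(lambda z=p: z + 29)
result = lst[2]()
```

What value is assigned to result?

Step 1: Default argument z=p captures p's value at definition time.
Step 2: lst[2] was defined when p = 2, so z defaults to 2.
Step 3: result = 2 + 29 = 31 (default arg fixes the late binding issue)

The answer is 31.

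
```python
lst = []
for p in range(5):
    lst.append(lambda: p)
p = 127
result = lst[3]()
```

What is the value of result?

Step 1: Lambdas capture the variable p by reference, not by value.
Step 2: After the loop, p is reassigned to 127.
Step 3: lst[3]() looks up the current p = 127. result = 127

The answer is 127.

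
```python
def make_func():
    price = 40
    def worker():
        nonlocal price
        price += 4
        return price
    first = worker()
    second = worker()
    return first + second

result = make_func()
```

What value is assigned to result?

Step 1: price starts at 40.
Step 2: First call: price = 40 + 4 = 44, returns 44.
Step 3: Second call: price = 44 + 4 = 48, returns 48.
Step 4: result = 44 + 48 = 92

The answer is 92.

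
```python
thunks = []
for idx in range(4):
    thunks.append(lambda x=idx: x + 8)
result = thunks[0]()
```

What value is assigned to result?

Step 1: Default argument x=idx captures idx's value at definition time.
Step 2: thunks[0] was defined when idx = 0, so x defaults to 0.
Step 3: result = 0 + 8 = 8 (default arg fixes the late binding issue)

The answer is 8.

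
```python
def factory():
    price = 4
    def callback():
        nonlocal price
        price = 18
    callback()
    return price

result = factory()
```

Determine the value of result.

Step 1: factory() sets price = 4.
Step 2: callback() uses nonlocal to reassign price = 18.
Step 3: result = 18

The answer is 18.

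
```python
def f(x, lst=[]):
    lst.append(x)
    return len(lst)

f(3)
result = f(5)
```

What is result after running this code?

Step 1: Mutable default list persists between calls.
Step 2: First call: lst = [3], len = 1. Second call: lst = [3, 5], len = 2.
Step 3: result = 2

The answer is 2.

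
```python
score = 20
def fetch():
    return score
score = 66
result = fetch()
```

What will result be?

Step 1: score is first set to 20, then reassigned to 66.
Step 2: fetch() is called after the reassignment, so it looks up the current global score = 66.
Step 3: result = 66

The answer is 66.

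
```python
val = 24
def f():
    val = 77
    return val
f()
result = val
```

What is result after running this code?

Step 1: val = 24 globally.
Step 2: f() creates a LOCAL val = 77 (no global keyword!).
Step 3: The global val is unchanged. result = 24

The answer is 24.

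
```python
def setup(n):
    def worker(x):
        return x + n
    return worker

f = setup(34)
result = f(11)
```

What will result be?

Step 1: setup(34) creates a closure that captures n = 34.
Step 2: f(11) calls the closure with x = 11, returning 11 + 34 = 45.
Step 3: result = 45

The answer is 45.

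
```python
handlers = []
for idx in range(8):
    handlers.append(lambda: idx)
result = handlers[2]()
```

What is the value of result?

Step 1: The loop creates 8 lambdas, all referencing the same variable idx.
Step 2: After the loop, idx = 7 (final value).
Step 3: handlers[2]() looks up idx at call time and finds 7. This is the late binding gotcha. result = 7

The answer is 7.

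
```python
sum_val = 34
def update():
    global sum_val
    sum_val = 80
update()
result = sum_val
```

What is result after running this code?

Step 1: sum_val = 34 globally.
Step 2: update() declares global sum_val and sets it to 80.
Step 3: After update(), global sum_val = 80. result = 80

The answer is 80.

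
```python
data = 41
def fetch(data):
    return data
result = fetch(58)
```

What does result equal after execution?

Step 1: Global data = 41.
Step 2: fetch(58) takes parameter data = 58, which shadows the global.
Step 3: result = 58

The answer is 58.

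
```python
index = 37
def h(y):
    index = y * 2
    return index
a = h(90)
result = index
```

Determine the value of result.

Step 1: Global index = 37.
Step 2: h(90) creates local index = 90 * 2 = 180.
Step 3: Global index unchanged because no global keyword. result = 37

The answer is 37.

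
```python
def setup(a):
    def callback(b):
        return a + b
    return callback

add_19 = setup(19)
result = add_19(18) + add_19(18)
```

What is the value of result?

Step 1: add_19 captures a = 19.
Step 2: add_19(18) = 19 + 18 = 37, called twice.
Step 3: result = 37 + 37 = 74

The answer is 74.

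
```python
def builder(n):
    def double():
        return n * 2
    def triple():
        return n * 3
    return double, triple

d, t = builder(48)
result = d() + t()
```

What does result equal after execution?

Step 1: Both closures capture the same n = 48.
Step 2: d() = 48 * 2 = 96, t() = 48 * 3 = 144.
Step 3: result = 96 + 144 = 240

The answer is 240.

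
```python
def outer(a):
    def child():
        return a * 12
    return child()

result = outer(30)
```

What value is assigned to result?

Step 1: outer(30) binds parameter a = 30.
Step 2: child() accesses a = 30 from enclosing scope.
Step 3: result = 30 * 12 = 360

The answer is 360.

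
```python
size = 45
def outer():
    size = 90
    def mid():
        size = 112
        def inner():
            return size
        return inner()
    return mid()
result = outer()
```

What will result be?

Step 1: Three levels of shadowing: global 45, outer 90, mid 112.
Step 2: inner() finds size = 112 in enclosing mid() scope.
Step 3: result = 112

The answer is 112.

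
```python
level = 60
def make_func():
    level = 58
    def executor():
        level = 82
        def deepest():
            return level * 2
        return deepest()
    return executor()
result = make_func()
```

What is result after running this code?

Step 1: deepest() looks up level through LEGB: not local, finds level = 82 in enclosing executor().
Step 2: Returns 82 * 2 = 164.
Step 3: result = 164

The answer is 164.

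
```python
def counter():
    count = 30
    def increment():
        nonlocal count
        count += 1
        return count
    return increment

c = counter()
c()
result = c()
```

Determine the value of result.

Step 1: counter() creates closure with count = 30.
Step 2: Each c() call increments count via nonlocal. After 2 calls: 30 + 2 = 32.
Step 3: result = 32

The answer is 32.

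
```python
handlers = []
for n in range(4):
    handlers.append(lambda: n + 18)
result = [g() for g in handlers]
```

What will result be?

Step 1: All lambdas capture n by reference. After the loop, n = 3.
Step 2: Each call returns 3 + 18 = 21.
Step 3: result = [21, 21, 21, 21]

The answer is [21, 21, 21, 21].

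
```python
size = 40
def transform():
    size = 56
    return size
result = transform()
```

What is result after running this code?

Step 1: Global size = 40.
Step 2: transform() creates local size = 56, shadowing the global.
Step 3: Returns local size = 56. result = 56

The answer is 56.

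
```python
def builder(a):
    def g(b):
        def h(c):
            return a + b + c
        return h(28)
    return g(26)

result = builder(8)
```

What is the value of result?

Step 1: a = 8, b = 26, c = 28 across three nested scopes.
Step 2: h() accesses all three via LEGB rule.
Step 3: result = 8 + 26 + 28 = 62

The answer is 62.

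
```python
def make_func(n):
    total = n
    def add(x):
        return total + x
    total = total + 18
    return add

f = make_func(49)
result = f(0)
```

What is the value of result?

Step 1: make_func(49) sets total = 49, then total = 49 + 18 = 67.
Step 2: Closures capture by reference, so add sees total = 67.
Step 3: f(0) returns 67 + 0 = 67

The answer is 67.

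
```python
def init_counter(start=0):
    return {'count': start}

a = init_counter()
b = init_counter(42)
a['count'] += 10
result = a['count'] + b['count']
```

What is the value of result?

Step 1: init_counter() returns a new dict each call (immutable default 0).
Step 2: a = {'count': 0}, b = {'count': 42}.
Step 3: a['count'] += 10 = 10. result = 10 + 42 = 52

The answer is 52.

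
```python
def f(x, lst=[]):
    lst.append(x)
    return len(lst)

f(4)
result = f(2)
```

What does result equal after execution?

Step 1: Mutable default list persists between calls.
Step 2: First call: lst = [4], len = 1. Second call: lst = [4, 2], len = 2.
Step 3: result = 2

The answer is 2.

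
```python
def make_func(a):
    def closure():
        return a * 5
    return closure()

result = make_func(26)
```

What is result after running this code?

Step 1: make_func(26) binds parameter a = 26.
Step 2: closure() accesses a = 26 from enclosing scope.
Step 3: result = 26 * 5 = 130

The answer is 130.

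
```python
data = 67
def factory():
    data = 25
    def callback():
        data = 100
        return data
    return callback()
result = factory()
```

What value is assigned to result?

Step 1: Three scopes define data: global (67), factory (25), callback (100).
Step 2: callback() has its own local data = 100, which shadows both enclosing and global.
Step 3: result = 100 (local wins in LEGB)

The answer is 100.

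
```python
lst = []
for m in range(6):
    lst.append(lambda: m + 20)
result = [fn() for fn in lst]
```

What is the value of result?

Step 1: All lambdas capture m by reference. After the loop, m = 5.
Step 2: Each call returns 5 + 20 = 25.
Step 3: result = [25, 25, 25, 25, 25, 25]

The answer is [25, 25, 25, 25, 25, 25].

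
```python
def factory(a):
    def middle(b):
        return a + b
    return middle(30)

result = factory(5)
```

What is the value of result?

Step 1: factory(5) passes a = 5.
Step 2: middle(30) has b = 30, reads a = 5 from enclosing.
Step 3: result = 5 + 30 = 35

The answer is 35.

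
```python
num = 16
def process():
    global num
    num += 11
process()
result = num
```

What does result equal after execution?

Step 1: num = 16 globally.
Step 2: process() modifies global num: num += 11 = 27.
Step 3: result = 27

The answer is 27.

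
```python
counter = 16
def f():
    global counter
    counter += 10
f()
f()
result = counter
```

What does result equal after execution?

Step 1: counter = 16.
Step 2: First f(): counter = 16 + 10 = 26.
Step 3: Second f(): counter = 26 + 10 = 36. result = 36

The answer is 36.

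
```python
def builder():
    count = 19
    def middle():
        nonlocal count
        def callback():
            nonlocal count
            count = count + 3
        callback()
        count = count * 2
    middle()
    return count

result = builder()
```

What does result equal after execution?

Step 1: count = 19.
Step 2: callback() adds 3: count = 19 + 3 = 22.
Step 3: middle() doubles: count = 22 * 2 = 44.
Step 4: result = 44

The answer is 44.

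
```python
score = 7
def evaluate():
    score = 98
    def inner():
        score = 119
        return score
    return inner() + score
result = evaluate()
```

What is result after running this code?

Step 1: evaluate() has local score = 98. inner() has local score = 119.
Step 2: inner() returns its local score = 119.
Step 3: evaluate() returns 119 + its own score (98) = 217

The answer is 217.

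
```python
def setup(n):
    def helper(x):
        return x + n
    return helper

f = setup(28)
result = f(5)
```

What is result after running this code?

Step 1: setup(28) creates a closure that captures n = 28.
Step 2: f(5) calls the closure with x = 5, returning 5 + 28 = 33.
Step 3: result = 33

The answer is 33.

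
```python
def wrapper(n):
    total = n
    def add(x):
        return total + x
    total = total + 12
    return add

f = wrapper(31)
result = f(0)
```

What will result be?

Step 1: wrapper(31) sets total = 31, then total = 31 + 12 = 43.
Step 2: Closures capture by reference, so add sees total = 43.
Step 3: f(0) returns 43 + 0 = 43

The answer is 43.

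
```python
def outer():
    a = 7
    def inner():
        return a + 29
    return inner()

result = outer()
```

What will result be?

Step 1: outer() defines a = 7.
Step 2: inner() reads a = 7 from enclosing scope, returns 7 + 29 = 36.
Step 3: result = 36

The answer is 36.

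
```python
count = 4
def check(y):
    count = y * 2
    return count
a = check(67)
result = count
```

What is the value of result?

Step 1: Global count = 4.
Step 2: check(67) creates local count = 67 * 2 = 134.
Step 3: Global count unchanged because no global keyword. result = 4

The answer is 4.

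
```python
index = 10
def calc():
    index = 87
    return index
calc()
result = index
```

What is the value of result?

Step 1: index = 10 globally.
Step 2: calc() creates a LOCAL index = 87 (no global keyword!).
Step 3: The global index is unchanged. result = 10

The answer is 10.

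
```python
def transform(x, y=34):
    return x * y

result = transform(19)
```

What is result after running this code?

Step 1: transform(19) uses default y = 34.
Step 2: Returns 19 * 34 = 646.
Step 3: result = 646

The answer is 646.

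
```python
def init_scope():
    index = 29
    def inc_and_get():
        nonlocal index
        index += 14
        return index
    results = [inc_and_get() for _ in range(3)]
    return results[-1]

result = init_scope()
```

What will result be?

Step 1: index = 29.
Step 2: Three calls to inc_and_get(), each adding 14.
Step 3: Last value = 29 + 14 * 3 = 71

The answer is 71.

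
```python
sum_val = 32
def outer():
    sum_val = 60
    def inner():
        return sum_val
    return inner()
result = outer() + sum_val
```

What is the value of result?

Step 1: Global sum_val = 32. outer() shadows with sum_val = 60.
Step 2: inner() returns enclosing sum_val = 60. outer() = 60.
Step 3: result = 60 + global sum_val (32) = 92

The answer is 92.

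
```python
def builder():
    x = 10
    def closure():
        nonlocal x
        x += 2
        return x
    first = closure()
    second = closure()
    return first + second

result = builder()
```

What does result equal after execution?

Step 1: x starts at 10.
Step 2: First call: x = 10 + 2 = 12, returns 12.
Step 3: Second call: x = 12 + 2 = 14, returns 14.
Step 4: result = 12 + 14 = 26

The answer is 26.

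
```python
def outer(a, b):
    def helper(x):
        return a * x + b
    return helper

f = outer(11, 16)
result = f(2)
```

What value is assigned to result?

Step 1: outer(11, 16) captures a = 11, b = 16.
Step 2: f(2) computes 11 * 2 + 16 = 38.
Step 3: result = 38

The answer is 38.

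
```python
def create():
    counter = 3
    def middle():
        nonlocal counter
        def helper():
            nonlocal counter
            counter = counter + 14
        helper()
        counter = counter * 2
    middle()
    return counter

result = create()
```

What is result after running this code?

Step 1: counter = 3.
Step 2: helper() adds 14: counter = 3 + 14 = 17.
Step 3: middle() doubles: counter = 17 * 2 = 34.
Step 4: result = 34

The answer is 34.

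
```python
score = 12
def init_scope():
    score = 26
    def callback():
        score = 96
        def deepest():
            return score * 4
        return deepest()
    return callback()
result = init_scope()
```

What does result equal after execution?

Step 1: deepest() looks up score through LEGB: not local, finds score = 96 in enclosing callback().
Step 2: Returns 96 * 4 = 384.
Step 3: result = 384

The answer is 384.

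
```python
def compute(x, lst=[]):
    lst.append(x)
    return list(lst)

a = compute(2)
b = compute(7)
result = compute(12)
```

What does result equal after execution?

Step 1: Default list is shared. list() creates copies for return values.
Step 2: Internal list grows: [2] -> [2, 7] -> [2, 7, 12].
Step 3: result = [2, 7, 12]

The answer is [2, 7, 12].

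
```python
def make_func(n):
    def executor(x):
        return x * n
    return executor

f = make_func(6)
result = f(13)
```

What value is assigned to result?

Step 1: make_func(6) creates a closure capturing n = 6.
Step 2: f(13) computes 13 * 6 = 78.
Step 3: result = 78

The answer is 78.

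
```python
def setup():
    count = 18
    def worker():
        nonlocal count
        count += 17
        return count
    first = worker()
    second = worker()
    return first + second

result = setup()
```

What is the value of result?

Step 1: count starts at 18.
Step 2: First call: count = 18 + 17 = 35, returns 35.
Step 3: Second call: count = 35 + 17 = 52, returns 52.
Step 4: result = 35 + 52 = 87

The answer is 87.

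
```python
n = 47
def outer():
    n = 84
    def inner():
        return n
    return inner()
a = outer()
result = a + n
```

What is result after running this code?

Step 1: outer() has local n = 84. inner() reads from enclosing.
Step 2: outer() returns 84. Global n = 47 unchanged.
Step 3: result = 84 + 47 = 131

The answer is 131.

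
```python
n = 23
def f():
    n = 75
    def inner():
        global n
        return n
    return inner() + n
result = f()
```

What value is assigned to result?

Step 1: Global n = 23. f() shadows with local n = 75.
Step 2: inner() uses global keyword, so inner() returns global n = 23.
Step 3: f() returns 23 + 75 = 98

The answer is 98.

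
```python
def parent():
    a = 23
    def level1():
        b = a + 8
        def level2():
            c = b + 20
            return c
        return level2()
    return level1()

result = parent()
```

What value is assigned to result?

Step 1: a = 23. b = a + 8 = 31.
Step 2: c = b + 20 = 31 + 20 = 51.
Step 3: result = 51

The answer is 51.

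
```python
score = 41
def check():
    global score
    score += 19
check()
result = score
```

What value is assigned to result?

Step 1: score = 41 globally.
Step 2: check() modifies global score: score += 19 = 60.
Step 3: result = 60

The answer is 60.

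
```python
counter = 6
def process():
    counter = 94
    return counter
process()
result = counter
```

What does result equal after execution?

Step 1: Global counter = 6.
Step 2: process() creates local counter = 94 (shadow, not modification).
Step 3: After process() returns, global counter is unchanged. result = 6

The answer is 6.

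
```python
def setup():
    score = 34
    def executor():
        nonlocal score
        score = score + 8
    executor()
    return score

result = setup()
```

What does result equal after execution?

Step 1: setup() sets score = 34.
Step 2: executor() uses nonlocal to modify score in setup's scope: score = 34 + 8 = 42.
Step 3: setup() returns the modified score = 42

The answer is 42.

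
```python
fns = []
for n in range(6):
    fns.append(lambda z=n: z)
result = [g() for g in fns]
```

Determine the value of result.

Step 1: Default arg z=n captures n at each iteration.
Step 2: Each lambda has its own default: 0, 1, ..., 5.
Step 3: result = [0, 1, 2, 3, 4, 5]

The answer is [0, 1, 2, 3, 4, 5].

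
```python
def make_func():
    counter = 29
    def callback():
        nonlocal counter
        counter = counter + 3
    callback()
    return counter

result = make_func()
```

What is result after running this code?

Step 1: make_func() sets counter = 29.
Step 2: callback() uses nonlocal to modify counter in make_func's scope: counter = 29 + 3 = 32.
Step 3: make_func() returns the modified counter = 32

The answer is 32.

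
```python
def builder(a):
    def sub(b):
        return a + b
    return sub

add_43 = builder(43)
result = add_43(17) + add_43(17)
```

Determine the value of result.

Step 1: add_43 captures a = 43.
Step 2: add_43(17) = 43 + 17 = 60, called twice.
Step 3: result = 60 + 60 = 120

The answer is 120.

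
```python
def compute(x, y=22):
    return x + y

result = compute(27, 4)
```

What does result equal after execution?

Step 1: compute(27, 4) overrides default y with 4.
Step 2: Returns 27 + 4 = 31.
Step 3: result = 31

The answer is 31.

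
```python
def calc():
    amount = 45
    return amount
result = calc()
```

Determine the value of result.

Step 1: calc() defines amount = 45 in its local scope.
Step 2: return amount finds the local variable amount = 45.
Step 3: result = 45

The answer is 45.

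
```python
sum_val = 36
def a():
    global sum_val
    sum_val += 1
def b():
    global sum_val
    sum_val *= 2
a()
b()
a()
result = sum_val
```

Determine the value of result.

Step 1: sum_val = 36.
Step 2: a(): sum_val = 36 + 1 = 37.
Step 3: b(): sum_val = 37 * 2 = 74.
Step 4: a(): sum_val = 74 + 1 = 75

The answer is 75.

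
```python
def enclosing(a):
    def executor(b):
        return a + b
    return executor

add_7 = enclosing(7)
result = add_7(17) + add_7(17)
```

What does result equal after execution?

Step 1: add_7 captures a = 7.
Step 2: add_7(17) = 7 + 17 = 24, called twice.
Step 3: result = 24 + 24 = 48

The answer is 48.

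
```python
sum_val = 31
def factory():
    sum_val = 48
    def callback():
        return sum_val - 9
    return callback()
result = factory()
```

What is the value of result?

Step 1: factory() shadows global sum_val with sum_val = 48.
Step 2: callback() finds sum_val = 48 in enclosing scope, computes 48 - 9 = 39.
Step 3: result = 39

The answer is 39.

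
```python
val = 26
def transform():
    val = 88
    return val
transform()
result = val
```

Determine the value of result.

Step 1: Global val = 26.
Step 2: transform() creates local val = 88 (shadow, not modification).
Step 3: After transform() returns, global val is unchanged. result = 26

The answer is 26.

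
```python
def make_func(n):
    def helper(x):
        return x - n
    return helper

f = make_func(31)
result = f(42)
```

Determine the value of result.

Step 1: make_func(31) creates a closure capturing n = 31.
Step 2: f(42) computes 42 - 31 = 11.
Step 3: result = 11

The answer is 11.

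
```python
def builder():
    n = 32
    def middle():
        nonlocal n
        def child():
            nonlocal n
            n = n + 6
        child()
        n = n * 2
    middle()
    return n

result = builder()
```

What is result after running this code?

Step 1: n = 32.
Step 2: child() adds 6: n = 32 + 6 = 38.
Step 3: middle() doubles: n = 38 * 2 = 76.
Step 4: result = 76

The answer is 76.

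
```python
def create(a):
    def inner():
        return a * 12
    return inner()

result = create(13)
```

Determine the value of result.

Step 1: create(13) binds parameter a = 13.
Step 2: inner() accesses a = 13 from enclosing scope.
Step 3: result = 13 * 12 = 156

The answer is 156.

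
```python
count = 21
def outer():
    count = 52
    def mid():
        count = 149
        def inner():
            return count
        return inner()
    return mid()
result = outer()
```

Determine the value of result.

Step 1: Three levels of shadowing: global 21, outer 52, mid 149.
Step 2: inner() finds count = 149 in enclosing mid() scope.
Step 3: result = 149

The answer is 149.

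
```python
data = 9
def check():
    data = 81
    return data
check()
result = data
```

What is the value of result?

Step 1: data = 9 globally.
Step 2: check() creates a LOCAL data = 81 (no global keyword!).
Step 3: The global data is unchanged. result = 9

The answer is 9.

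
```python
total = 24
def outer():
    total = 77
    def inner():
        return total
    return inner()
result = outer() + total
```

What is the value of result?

Step 1: Global total = 24. outer() shadows with total = 77.
Step 2: inner() returns enclosing total = 77. outer() = 77.
Step 3: result = 77 + global total (24) = 101

The answer is 101.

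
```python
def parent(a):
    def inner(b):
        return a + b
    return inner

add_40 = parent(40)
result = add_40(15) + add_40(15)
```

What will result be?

Step 1: add_40 captures a = 40.
Step 2: add_40(15) = 40 + 15 = 55, called twice.
Step 3: result = 55 + 55 = 110

The answer is 110.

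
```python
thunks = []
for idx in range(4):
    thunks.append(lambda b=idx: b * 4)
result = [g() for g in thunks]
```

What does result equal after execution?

Step 1: Default arg b=idx captures idx at each iteration.
Step 2: thunks[k] has b defaulting to k, returns k * 4.
Step 3: result = [0, 4, 8, 12]

The answer is [0, 4, 8, 12].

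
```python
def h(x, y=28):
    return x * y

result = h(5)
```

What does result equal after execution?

Step 1: h(5) uses default y = 28.
Step 2: Returns 5 * 28 = 140.
Step 3: result = 140

The answer is 140.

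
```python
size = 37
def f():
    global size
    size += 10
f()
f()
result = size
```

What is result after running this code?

Step 1: size = 37.
Step 2: First f(): size = 37 + 10 = 47.
Step 3: Second f(): size = 47 + 10 = 57. result = 57

The answer is 57.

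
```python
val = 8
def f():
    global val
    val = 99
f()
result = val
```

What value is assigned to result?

Step 1: val = 8 globally.
Step 2: f() declares global val and sets it to 99.
Step 3: After f(), global val = 99. result = 99

The answer is 99.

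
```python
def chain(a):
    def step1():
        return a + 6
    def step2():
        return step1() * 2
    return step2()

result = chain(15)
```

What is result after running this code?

Step 1: chain(15) captures a = 15.
Step 2: step2() calls step1() which returns 15 + 6 = 21.
Step 3: step2() returns 21 * 2 = 42

The answer is 42.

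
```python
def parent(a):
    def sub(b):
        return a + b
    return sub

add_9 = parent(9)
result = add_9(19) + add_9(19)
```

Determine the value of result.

Step 1: add_9 captures a = 9.
Step 2: add_9(19) = 9 + 19 = 28, called twice.
Step 3: result = 28 + 28 = 56

The answer is 56.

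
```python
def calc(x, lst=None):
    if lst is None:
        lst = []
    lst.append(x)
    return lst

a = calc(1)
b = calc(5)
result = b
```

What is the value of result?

Step 1: None default with guard creates a NEW list each call.
Step 2: a = [1] (fresh list). b = [5] (another fresh list).
Step 3: result = [5] (this is the fix for mutable default)

The answer is [5].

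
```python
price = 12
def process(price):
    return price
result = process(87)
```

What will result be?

Step 1: Global price = 12.
Step 2: process(87) takes parameter price = 87, which shadows the global.
Step 3: result = 87

The answer is 87.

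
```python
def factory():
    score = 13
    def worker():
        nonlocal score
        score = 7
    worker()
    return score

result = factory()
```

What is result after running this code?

Step 1: factory() sets score = 13.
Step 2: worker() uses nonlocal to reassign score = 7.
Step 3: result = 7

The answer is 7.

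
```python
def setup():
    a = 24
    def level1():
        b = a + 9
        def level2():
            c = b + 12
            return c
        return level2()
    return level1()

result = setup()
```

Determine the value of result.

Step 1: a = 24. b = a + 9 = 33.
Step 2: c = b + 12 = 33 + 12 = 45.
Step 3: result = 45

The answer is 45.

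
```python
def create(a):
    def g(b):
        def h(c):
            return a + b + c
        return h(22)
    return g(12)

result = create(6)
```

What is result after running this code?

Step 1: a = 6, b = 12, c = 22 across three nested scopes.
Step 2: h() accesses all three via LEGB rule.
Step 3: result = 6 + 12 + 22 = 40

The answer is 40.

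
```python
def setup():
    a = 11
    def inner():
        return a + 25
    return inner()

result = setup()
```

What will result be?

Step 1: setup() defines a = 11.
Step 2: inner() reads a = 11 from enclosing scope, returns 11 + 25 = 36.
Step 3: result = 36

The answer is 36.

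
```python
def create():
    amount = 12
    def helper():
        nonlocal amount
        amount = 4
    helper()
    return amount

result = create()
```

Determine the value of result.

Step 1: create() sets amount = 12.
Step 2: helper() uses nonlocal to reassign amount = 4.
Step 3: result = 4

The answer is 4.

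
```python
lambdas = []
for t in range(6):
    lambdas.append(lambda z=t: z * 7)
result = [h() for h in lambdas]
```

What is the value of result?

Step 1: Default arg z=t captures t at each iteration.
Step 2: lambdas[k] has z defaulting to k, returns k * 7.
Step 3: result = [0, 7, 14, 21, 28, 35]

The answer is [0, 7, 14, 21, 28, 35].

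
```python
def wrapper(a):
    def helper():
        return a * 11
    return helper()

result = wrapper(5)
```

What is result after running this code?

Step 1: wrapper(5) binds parameter a = 5.
Step 2: helper() accesses a = 5 from enclosing scope.
Step 3: result = 5 * 11 = 55

The answer is 55.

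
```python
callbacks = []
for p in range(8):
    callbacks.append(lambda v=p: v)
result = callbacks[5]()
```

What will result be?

Step 1: Default argument v=p captures p's value at each iteration.
Step 2: callbacks[5] captured v = 5 when p was 5.
Step 3: result = 5

The answer is 5.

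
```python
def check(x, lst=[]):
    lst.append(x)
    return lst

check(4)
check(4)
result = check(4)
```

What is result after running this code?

Step 1: Mutable default argument gotcha! The list [] is created once.
Step 2: Each call appends to the SAME list: [4], [4, 4], [4, 4, 4].
Step 3: result = [4, 4, 4]

The answer is [4, 4, 4].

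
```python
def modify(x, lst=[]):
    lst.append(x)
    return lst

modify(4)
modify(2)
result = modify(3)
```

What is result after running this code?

Step 1: Mutable default argument gotcha! The list [] is created once.
Step 2: Each call appends to the SAME list: [4], [4, 2], [4, 2, 3].
Step 3: result = [4, 2, 3]

The answer is [4, 2, 3].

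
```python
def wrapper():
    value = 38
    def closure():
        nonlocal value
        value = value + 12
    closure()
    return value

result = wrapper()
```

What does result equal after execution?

Step 1: wrapper() sets value = 38.
Step 2: closure() uses nonlocal to modify value in wrapper's scope: value = 38 + 12 = 50.
Step 3: wrapper() returns the modified value = 50

The answer is 50.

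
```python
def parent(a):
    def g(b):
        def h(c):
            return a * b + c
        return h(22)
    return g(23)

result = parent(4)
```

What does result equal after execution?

Step 1: a = 4, b = 23, c = 22.
Step 2: h() computes a * b + c = 4 * 23 + 22 = 114.
Step 3: result = 114

The answer is 114.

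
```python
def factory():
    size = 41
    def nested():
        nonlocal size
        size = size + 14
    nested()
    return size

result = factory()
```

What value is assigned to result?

Step 1: factory() sets size = 41.
Step 2: nested() uses nonlocal to modify size in factory's scope: size = 41 + 14 = 55.
Step 3: factory() returns the modified size = 55

The answer is 55.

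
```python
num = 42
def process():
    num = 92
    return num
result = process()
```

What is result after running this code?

Step 1: Global num = 42.
Step 2: process() creates local num = 92, shadowing the global.
Step 3: Returns local num = 92. result = 92

The answer is 92.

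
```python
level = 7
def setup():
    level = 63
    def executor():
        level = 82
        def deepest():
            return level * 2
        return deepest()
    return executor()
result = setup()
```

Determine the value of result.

Step 1: deepest() looks up level through LEGB: not local, finds level = 82 in enclosing executor().
Step 2: Returns 82 * 2 = 164.
Step 3: result = 164

The answer is 164.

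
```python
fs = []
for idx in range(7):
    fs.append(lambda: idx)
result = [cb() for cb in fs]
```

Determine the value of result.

Step 1: All 7 lambdas share the same variable idx.
Step 2: After the loop, idx = 6.
Step 3: Each call returns 6. result = [6, 6, 6, 6, 6, 6, 6]

The answer is [6, 6, 6, 6, 6, 6, 6].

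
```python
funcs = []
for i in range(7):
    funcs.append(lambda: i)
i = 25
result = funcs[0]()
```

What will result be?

Step 1: Lambdas capture the variable i by reference, not by value.
Step 2: After the loop, i is reassigned to 25.
Step 3: funcs[0]() looks up the current i = 25. result = 25

The answer is 25.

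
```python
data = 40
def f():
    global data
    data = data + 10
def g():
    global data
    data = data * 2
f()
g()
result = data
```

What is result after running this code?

Step 1: data = 40.
Step 2: f() adds 10: data = 40 + 10 = 50.
Step 3: g() doubles: data = 50 * 2 = 100.
Step 4: result = 100

The answer is 100.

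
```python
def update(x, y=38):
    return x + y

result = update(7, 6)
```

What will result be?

Step 1: update(7, 6) overrides default y with 6.
Step 2: Returns 7 + 6 = 13.
Step 3: result = 13

The answer is 13.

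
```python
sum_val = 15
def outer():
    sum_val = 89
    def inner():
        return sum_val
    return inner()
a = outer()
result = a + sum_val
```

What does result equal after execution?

Step 1: outer() has local sum_val = 89. inner() reads from enclosing.
Step 2: outer() returns 89. Global sum_val = 15 unchanged.
Step 3: result = 89 + 15 = 104

The answer is 104.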